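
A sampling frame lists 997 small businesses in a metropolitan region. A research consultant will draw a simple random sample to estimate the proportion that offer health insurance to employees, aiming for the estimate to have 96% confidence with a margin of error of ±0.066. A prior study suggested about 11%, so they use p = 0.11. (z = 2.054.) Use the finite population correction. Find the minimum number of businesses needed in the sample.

87

Unadjusted: n₀ = 2.054² × 0.11 × 0.89 / 0.066² ≈ 94.82, so n₀ = 95.
Finite population correction with N = 997: n = n₀ / (1 + (n₀−1)/N) = 95 / (1 + 94/997) = 95 / 1.0943 ≈ 86.81.
Rounding up, n = 87.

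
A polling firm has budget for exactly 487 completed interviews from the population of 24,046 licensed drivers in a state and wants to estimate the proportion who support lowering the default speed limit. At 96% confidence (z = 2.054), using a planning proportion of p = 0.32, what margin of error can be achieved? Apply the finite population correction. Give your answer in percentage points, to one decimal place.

4.3

Finite-population factor: (N−n)/(N−1) = (24046−487)/(24046−1) = 0.9798.
SE(p̂) = √[p(1−p)/n · (N−n)/(N−1)] = √[0.2176/487 × 0.9798] = 0.02092.
E = z × SE = 2.054 × 0.02092 = 0.04298 ≈ 4.3 percentage points.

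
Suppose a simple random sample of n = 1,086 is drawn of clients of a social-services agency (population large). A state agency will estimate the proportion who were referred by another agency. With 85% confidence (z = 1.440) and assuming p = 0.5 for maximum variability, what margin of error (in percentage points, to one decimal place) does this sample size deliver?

2.2

SE(p̂) = √[p(1−p)/n] = √[0.2500/1086] = 0.01517.
E = z × SE = 1.440 × 0.01517 = 0.02185, or 2.2 percentage points.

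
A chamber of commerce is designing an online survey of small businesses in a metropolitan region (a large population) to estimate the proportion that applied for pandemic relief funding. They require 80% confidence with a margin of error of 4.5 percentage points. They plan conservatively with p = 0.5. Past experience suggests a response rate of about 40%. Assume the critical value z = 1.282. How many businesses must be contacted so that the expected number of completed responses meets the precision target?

Completed interviews needed: n₀ = 1.282² × 0.2500 / 0.045² ≈ 202.90 → 203.
At a 40% response rate, contacts needed = 203 / 0.40 ≈ 507.50 → 508.

508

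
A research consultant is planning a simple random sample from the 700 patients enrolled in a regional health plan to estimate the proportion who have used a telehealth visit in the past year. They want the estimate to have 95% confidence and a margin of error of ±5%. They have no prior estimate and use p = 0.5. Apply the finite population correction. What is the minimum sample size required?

249

For 95% confidence, z = 1.960.
Unadjusted: n₀ = 1.960² × 0.50 × 0.50 / 0.050² ≈ 384.16, so n₀ = 385.
Finite population correction with N = 700: n = n₀ / (1 + (n₀−1)/N) = 385 / (1 + 384/700) = 385 / 1.5486 ≈ 248.62.
Rounding up, n = 249.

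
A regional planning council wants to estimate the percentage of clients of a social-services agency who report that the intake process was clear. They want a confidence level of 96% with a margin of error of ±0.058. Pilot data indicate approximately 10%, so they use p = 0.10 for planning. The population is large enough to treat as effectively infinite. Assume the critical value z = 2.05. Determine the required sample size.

113

With p = 0.10, p(1−p) = 0.0900.
n = z²·p(1−p)/E² = 2.05² × 0.0900 / 0.058² = 4.2025 × 0.0900 / 0.003364 ≈ 112.43.
Rounding up gives n = 113.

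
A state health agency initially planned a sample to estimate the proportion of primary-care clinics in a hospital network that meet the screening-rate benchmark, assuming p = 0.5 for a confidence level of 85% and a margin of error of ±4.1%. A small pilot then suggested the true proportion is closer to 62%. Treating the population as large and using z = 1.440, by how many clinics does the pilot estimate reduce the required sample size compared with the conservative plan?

Conservative (p = 0.5): n = 1.440² × 0.25 / 0.041² ≈ 308.39 → 309.
Using p = 0.62: p(1−p) = 0.2356, so n = 1.440² × 0.2356 / 0.041² ≈ 290.62 → 291.
Reduction: 309 − 291 = 18.

18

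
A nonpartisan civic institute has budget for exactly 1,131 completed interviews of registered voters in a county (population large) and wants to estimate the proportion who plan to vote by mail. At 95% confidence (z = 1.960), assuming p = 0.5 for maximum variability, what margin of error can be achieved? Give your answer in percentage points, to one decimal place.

SE(p̂) = √[p(1−p)/n] = √[0.2500/1131] = 0.01487.
E = z × SE = 1.960 × 0.01487 = 0.02914, or 2.9 percentage points.

2.9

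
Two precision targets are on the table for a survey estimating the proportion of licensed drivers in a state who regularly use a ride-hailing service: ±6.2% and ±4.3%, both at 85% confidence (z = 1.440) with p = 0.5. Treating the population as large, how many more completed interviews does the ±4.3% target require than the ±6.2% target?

146

At ±6.2%: n = 1.440² × 0.2500 / 0.062² ≈ 134.86 → 135.
At ±4.3%: n = 1.440² × 0.2500 / 0.043² ≈ 280.37 → 281.
Additional respondents: 281 − 135 = 146.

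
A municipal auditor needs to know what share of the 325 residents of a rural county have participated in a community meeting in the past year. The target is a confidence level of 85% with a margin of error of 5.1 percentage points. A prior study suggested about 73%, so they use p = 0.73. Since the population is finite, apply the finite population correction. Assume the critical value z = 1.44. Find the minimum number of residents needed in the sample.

Unadjusted: n₀ = 1.44² × 0.73 × 0.27 / 0.051² ≈ 157.13, so n₀ = 158.
Finite population correction with N = 325: n = n₀ / (1 + (n₀−1)/N) = 158 / (1 + 157/325) = 158 / 1.4831 ≈ 106.54.
Rounding up, n = 107.

107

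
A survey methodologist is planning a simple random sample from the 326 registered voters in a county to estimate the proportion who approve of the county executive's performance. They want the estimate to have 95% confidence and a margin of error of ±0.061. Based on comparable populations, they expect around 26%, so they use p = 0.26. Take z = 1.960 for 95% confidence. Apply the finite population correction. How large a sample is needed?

Unadjusted: n₀ = 1.960² × 0.26 × 0.74 / 0.061² ≈ 198.64, so n₀ = 199.
Finite population correction with N = 326: n = n₀ / (1 + (n₀−1)/N) = 199 / (1 + 198/326) = 199 / 1.6074 ≈ 123.81.
Rounding up, n = 124.

124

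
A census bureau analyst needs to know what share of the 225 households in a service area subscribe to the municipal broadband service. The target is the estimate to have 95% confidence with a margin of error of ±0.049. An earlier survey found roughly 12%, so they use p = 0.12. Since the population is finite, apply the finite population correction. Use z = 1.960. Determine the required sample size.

97

Unadjusted: n₀ = 1.960² × 0.12 × 0.88 / 0.049² ≈ 168.96, so n₀ = 169.
Finite population correction with N = 225: n = n₀ / (1 + (n₀−1)/N) = 169 / (1 + 168/225) = 169 / 1.7467 ≈ 96.76.
Rounding up, n = 97.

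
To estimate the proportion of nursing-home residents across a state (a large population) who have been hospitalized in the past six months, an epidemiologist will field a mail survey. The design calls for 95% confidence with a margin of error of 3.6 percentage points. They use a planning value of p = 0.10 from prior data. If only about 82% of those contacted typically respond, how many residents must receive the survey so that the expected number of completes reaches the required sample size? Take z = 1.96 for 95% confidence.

Completed interviews needed: n₀ = 1.96² × 0.0900 / 0.036² ≈ 266.78 → 267.
At an 82% response rate, contacts needed = 267 / 0.82 ≈ 325.61 → 326.

326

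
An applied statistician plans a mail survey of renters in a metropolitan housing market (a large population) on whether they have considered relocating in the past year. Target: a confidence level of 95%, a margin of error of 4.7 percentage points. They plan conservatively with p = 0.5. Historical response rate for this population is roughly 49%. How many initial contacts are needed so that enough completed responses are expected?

For 95% confidence, z = 1.96.
Completed interviews needed: n₀ = 1.96² × 0.2500 / 0.047² ≈ 434.77 → 435.
At a 49% response rate, contacts needed = 435 / 0.49 ≈ 887.76 → 888.

888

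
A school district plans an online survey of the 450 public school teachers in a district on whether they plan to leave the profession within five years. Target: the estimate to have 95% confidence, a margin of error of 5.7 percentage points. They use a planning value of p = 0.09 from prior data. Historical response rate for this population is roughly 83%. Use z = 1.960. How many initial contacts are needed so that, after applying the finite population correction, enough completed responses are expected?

97

Completed interviews needed (unadjusted): n₀ = 1.960² × 0.0819 / 0.057² ≈ 96.84 → 97.
FPC for N = 450: n = 97 / (1 + 96/450) = 97 / 1.2133 ≈ 79.95 → 80.
At an 83% response rate, contacts needed = 80 / 0.83 ≈ 96.39 → 97.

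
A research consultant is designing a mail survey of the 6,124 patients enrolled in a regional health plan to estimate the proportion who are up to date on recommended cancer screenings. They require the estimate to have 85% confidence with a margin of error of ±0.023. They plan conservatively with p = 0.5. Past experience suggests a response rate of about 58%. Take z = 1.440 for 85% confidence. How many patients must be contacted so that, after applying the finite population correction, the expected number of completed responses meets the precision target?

1457

Completed interviews needed (unadjusted): n₀ = 1.440² × 0.2500 / 0.023² ≈ 979.96 → 980.
FPC for N = 6,124: n = 980 / (1 + 979/6124) = 980 / 1.1599 ≈ 844.93 → 845.
At a 58% response rate, contacts needed = 845 / 0.58 ≈ 1456.90 → 1457.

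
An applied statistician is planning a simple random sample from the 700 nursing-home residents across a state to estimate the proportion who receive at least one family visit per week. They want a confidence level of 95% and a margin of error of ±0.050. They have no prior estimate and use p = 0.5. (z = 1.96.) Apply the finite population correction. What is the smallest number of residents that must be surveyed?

Unadjusted: n₀ = 1.96² × 0.50 × 0.50 / 0.050² ≈ 384.16, so n₀ = 385.
Finite population correction with N = 700: n = n₀ / (1 + (n₀−1)/N) = 385 / (1 + 384/700) = 385 / 1.5486 ≈ 248.62.
Rounding up, n = 249.

249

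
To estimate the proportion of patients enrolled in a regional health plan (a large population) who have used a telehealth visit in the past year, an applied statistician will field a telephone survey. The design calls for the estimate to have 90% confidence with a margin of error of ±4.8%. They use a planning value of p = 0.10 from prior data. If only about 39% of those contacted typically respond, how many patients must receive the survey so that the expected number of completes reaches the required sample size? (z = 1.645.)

272

Completed interviews needed: n₀ = 1.645² × 0.0900 / 0.048² ≈ 105.70 → 106.
At a 39% response rate, contacts needed = 106 / 0.39 ≈ 271.79 → 272.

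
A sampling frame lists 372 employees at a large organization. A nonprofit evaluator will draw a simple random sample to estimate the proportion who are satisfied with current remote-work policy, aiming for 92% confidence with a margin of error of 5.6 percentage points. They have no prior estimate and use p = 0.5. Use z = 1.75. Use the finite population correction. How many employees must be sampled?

148

Unadjusted: n₀ = 1.75² × 0.50 × 0.50 / 0.056² ≈ 244.14, so n₀ = 245.
Finite population correction with N = 372: n = n₀ / (1 + (n₀−1)/N) = 245 / (1 + 244/372) = 245 / 1.6559 ≈ 147.95.
Rounding up, n = 148.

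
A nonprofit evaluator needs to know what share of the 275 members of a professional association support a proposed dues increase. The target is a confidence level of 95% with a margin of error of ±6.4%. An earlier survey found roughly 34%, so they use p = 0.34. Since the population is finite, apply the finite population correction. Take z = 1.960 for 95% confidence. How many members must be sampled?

Unadjusted: n₀ = 1.960² × 0.34 × 0.66 / 0.064² ≈ 210.46, so n₀ = 211.
Finite population correction with N = 275: n = n₀ / (1 + (n₀−1)/N) = 211 / (1 + 210/275) = 211 / 1.7636 ≈ 119.64.
Rounding up, n = 120.

120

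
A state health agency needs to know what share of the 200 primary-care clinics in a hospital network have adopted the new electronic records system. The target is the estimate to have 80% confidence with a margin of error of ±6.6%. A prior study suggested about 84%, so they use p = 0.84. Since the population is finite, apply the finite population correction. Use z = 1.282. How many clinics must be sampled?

Unadjusted: n₀ = 1.282² × 0.84 × 0.16 / 0.066² ≈ 50.71, so n₀ = 51.
Finite population correction with N = 200: n = n₀ / (1 + (n₀−1)/N) = 51 / (1 + 50/200) = 51 / 1.2500 ≈ 40.80.
Rounding up, n = 41.

41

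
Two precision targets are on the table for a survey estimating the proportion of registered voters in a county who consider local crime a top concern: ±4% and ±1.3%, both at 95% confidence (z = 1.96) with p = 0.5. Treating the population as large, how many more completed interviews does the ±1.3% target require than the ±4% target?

5082

At ±4%: n = 1.96² × 0.2500 / 0.040² ≈ 600.25 → 601.
At ±1.3%: n = 1.96² × 0.2500 / 0.013² ≈ 5682.84 → 5683.
Additional respondents: 5683 − 601 = 5082.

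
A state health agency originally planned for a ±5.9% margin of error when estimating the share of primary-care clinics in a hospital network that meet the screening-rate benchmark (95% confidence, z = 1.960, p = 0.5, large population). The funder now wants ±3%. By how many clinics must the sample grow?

At ±5.9%: n = 1.960² × 0.2500 / 0.059² ≈ 275.90 → 276.
At ±3%: n = 1.960² × 0.2500 / 0.030² ≈ 1067.11 → 1068.
Additional respondents: 1068 − 276 = 792.

792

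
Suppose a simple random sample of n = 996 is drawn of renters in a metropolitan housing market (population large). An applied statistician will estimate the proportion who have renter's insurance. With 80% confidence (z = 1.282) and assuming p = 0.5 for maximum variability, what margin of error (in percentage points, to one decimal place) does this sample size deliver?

2.0

SE(p̂) = √[p(1−p)/n] = √[0.2500/996] = 0.01584.
E = z × SE = 1.282 × 0.01584 = 0.02031, or 2.0 percentage points.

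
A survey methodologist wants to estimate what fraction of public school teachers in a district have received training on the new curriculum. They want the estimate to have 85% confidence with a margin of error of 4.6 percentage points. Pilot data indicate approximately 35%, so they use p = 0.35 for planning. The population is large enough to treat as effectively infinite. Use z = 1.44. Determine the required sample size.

223

With p = 0.35, p(1−p) = 0.2275.
n = z²·p(1−p)/E² = 1.44² × 0.2275 / 0.046² = 2.0736 × 0.2275 / 0.002116 ≈ 222.94.
Rounding up gives n = 223.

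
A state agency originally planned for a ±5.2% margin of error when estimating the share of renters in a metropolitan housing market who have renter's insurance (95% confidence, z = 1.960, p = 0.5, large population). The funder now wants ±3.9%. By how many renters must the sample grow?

At ±5.2%: n = 1.960² × 0.2500 / 0.052² ≈ 355.18 → 356.
At ±3.9%: n = 1.960² × 0.2500 / 0.039² ≈ 631.43 → 632.
Additional respondents: 632 − 356 = 276.

276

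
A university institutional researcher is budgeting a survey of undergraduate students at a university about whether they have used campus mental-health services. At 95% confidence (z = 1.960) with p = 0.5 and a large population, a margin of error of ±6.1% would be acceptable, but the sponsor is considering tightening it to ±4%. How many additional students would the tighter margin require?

342

At ±6.1%: n = 1.960² × 0.2500 / 0.061² ≈ 258.10 → 259.
At ±4%: n = 1.960² × 0.2500 / 0.040² ≈ 600.25 → 601.
Additional respondents: 601 − 259 = 342.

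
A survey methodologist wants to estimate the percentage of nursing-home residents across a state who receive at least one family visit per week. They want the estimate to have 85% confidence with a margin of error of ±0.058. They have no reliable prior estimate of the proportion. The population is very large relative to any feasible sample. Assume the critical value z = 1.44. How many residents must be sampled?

155

With no prior estimate, use p = 0.5, giving p(1−p) = 0.25.
n = z²·p(1−p)/E² = 1.44² × 0.2500 / 0.058² = 2.0736 × 0.2500 / 0.003364 ≈ 154.10.
Rounding up gives n = 155.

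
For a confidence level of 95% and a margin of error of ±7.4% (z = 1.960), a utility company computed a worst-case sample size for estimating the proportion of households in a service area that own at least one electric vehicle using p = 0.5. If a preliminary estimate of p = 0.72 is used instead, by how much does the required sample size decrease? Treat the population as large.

34

Conservative (p = 0.5): n = 1.960² × 0.25 / 0.074² ≈ 175.38 → 176.
Using p = 0.72: p(1−p) = 0.2016, so n = 1.960² × 0.2016 / 0.074² ≈ 141.43 → 142.
Reduction: 176 − 142 = 34.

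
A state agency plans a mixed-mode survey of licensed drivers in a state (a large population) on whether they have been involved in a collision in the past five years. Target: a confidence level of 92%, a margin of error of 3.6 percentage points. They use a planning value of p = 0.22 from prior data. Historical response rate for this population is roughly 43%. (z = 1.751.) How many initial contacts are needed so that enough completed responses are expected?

Completed interviews needed: n₀ = 1.751² × 0.1716 / 0.036² ≈ 405.96 → 406.
At a 43% response rate, contacts needed = 406 / 0.43 ≈ 944.19 → 945.

945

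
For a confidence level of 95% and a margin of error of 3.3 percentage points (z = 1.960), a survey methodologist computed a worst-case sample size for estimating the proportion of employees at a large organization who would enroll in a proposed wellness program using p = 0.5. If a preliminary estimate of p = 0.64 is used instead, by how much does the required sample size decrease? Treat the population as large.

69

Conservative (p = 0.5): n = 1.960² × 0.25 / 0.033² ≈ 881.91 → 882.
Using p = 0.64: p(1−p) = 0.2304, so n = 1.960² × 0.2304 / 0.033² ≈ 812.77 → 813.
Reduction: 882 − 813 = 69.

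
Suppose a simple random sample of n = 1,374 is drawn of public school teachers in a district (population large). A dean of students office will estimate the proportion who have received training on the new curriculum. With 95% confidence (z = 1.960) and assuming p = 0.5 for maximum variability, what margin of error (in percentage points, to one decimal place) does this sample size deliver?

2.6

SE(p̂) = √[p(1−p)/n] = √[0.2500/1374] = 0.01349.
E = z × SE = 1.960 × 0.01349 = 0.02644, or 2.6 percentage points.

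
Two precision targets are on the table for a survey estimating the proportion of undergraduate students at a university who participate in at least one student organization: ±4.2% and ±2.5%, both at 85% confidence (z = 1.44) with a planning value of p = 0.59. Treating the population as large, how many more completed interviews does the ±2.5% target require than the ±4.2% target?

518

At ±4.2%: n = 1.44² × 0.2419 / 0.042² ≈ 284.36 → 285.
At ±2.5%: n = 1.44² × 0.2419 / 0.025² ≈ 802.57 → 803.
Additional respondents: 803 − 285 = 518.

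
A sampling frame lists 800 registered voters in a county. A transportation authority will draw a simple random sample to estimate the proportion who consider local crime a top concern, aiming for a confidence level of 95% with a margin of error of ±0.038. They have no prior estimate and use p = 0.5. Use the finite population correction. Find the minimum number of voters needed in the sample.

For 95% confidence, z = 1.960.
Unadjusted: n₀ = 1.960² × 0.50 × 0.50 / 0.038² ≈ 665.10, so n₀ = 666.
Finite population correction with N = 800: n = n₀ / (1 + (n₀−1)/N) = 666 / (1 + 665/800) = 666 / 1.8313 ≈ 363.69.
Rounding up, n = 364.

364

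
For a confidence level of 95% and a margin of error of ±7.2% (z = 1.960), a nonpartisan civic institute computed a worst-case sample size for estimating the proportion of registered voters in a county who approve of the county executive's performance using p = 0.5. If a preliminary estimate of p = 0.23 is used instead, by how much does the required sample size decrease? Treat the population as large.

54

Conservative (p = 0.5): n = 1.960² × 0.25 / 0.072² ≈ 185.26 → 186.
Using p = 0.23: p(1−p) = 0.1771, so n = 1.960² × 0.1771 / 0.072² ≈ 131.24 → 132.
Reduction: 186 − 132 = 54.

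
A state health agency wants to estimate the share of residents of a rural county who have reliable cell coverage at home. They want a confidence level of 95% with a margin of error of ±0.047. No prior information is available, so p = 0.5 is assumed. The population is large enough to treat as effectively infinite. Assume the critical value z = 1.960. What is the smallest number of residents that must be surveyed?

With p = 0.5, p(1−p) = 0.25.
n = z²·p(1−p)/E² = 1.960² × 0.2500 / 0.047² = 3.8416 × 0.2500 / 0.002209 ≈ 434.77.
Rounding up gives n = 435.

435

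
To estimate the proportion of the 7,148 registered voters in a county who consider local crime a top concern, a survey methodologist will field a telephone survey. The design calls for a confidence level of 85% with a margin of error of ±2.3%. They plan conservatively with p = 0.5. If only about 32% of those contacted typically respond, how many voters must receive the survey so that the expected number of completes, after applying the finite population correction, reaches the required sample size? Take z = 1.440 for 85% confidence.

Completed interviews needed (unadjusted): n₀ = 1.440² × 0.2500 / 0.023² ≈ 979.96 → 980.
FPC for N = 7,148: n = 980 / (1 + 979/7148) = 980 / 1.1370 ≈ 861.95 → 862.
At a 32% response rate, contacts needed = 862 / 0.32 ≈ 2693.75 → 2694.

2694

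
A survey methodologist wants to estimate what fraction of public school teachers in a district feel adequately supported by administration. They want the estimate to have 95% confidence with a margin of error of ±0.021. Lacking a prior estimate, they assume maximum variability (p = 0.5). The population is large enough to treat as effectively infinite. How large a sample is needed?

For 95% confidence, z = 1.960.
With p = 0.5, p(1−p) = 0.25.
n = z²·p(1−p)/E² = 1.960² × 0.2500 / 0.021² = 3.8416 × 0.2500 / 0.000441 ≈ 2177.78.
Rounding up gives n = 2178.

2178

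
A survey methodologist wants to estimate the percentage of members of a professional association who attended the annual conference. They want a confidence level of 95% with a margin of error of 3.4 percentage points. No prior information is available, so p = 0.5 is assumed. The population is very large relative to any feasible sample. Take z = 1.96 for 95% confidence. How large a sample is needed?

With p = 0.5, p(1−p) = 0.25.
n = z²·p(1−p)/E² = 1.96² × 0.2500 / 0.034² = 3.8416 × 0.2500 / 0.001156 ≈ 830.80.
Rounding up gives n = 831.

831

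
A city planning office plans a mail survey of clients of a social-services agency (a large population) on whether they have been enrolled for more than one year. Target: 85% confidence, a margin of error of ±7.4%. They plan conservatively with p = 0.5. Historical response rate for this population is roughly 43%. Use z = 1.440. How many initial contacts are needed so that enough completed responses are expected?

Completed interviews needed: n₀ = 1.440² × 0.2500 / 0.074² ≈ 94.67 → 95.
At a 43% response rate, contacts needed = 95 / 0.43 ≈ 220.93 → 221.

221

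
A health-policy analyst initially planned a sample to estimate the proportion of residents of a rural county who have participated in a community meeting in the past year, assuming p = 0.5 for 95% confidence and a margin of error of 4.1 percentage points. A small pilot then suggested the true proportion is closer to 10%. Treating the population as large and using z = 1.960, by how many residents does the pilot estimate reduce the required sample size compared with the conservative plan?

366

Conservative (p = 0.5): n = 1.960² × 0.25 / 0.041² ≈ 571.33 → 572.
Using p = 0.10: p(1−p) = 0.0900, so n = 1.960² × 0.0900 / 0.041² ≈ 205.68 → 206.
Reduction: 572 − 206 = 366.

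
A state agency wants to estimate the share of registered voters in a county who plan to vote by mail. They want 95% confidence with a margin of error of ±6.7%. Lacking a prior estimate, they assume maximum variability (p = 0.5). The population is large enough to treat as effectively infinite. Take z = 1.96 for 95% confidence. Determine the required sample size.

214

With p = 0.5, p(1−p) = 0.25.
n = z²·p(1−p)/E² = 1.96² × 0.2500 / 0.067² = 3.8416 × 0.2500 / 0.004489 ≈ 213.95.
Rounding up gives n = 214.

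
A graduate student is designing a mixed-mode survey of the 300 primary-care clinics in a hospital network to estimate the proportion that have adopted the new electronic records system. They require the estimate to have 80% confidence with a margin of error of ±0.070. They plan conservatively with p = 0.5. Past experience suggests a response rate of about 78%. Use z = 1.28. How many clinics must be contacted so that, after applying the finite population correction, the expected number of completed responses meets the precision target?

85

Completed interviews needed (unadjusted): n₀ = 1.28² × 0.2500 / 0.070² ≈ 83.59 → 84.
FPC for N = 300: n = 84 / (1 + 83/300) = 84 / 1.2767 ≈ 65.80 → 66.
At a 78% response rate, contacts needed = 66 / 0.78 ≈ 84.62 → 85.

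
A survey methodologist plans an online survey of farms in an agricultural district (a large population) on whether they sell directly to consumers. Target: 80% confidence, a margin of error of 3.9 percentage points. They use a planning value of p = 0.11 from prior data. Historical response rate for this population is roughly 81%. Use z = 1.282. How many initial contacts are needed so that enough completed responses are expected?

Completed interviews needed: n₀ = 1.282² × 0.0979 / 0.039² ≈ 105.79 → 106.
At an 81% response rate, contacts needed = 106 / 0.81 ≈ 130.86 → 131.

131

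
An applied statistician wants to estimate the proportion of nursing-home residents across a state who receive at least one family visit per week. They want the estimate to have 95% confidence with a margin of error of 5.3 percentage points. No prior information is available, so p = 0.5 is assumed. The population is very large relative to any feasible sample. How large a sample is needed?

For 95% confidence, z = 1.960.
With p = 0.5, p(1−p) = 0.25.
n = z²·p(1−p)/E² = 1.960² × 0.2500 / 0.053² = 3.8416 × 0.2500 / 0.002809 ≈ 341.90.
Rounding up gives n = 342.

342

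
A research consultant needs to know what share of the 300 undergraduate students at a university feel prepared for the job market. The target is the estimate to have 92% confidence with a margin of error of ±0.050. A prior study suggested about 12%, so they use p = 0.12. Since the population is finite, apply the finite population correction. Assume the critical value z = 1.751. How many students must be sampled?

Unadjusted: n₀ = 1.751² × 0.12 × 0.88 / 0.050² ≈ 129.51, so n₀ = 130.
Finite population correction with N = 300: n = n₀ / (1 + (n₀−1)/N) = 130 / (1 + 129/300) = 130 / 1.4300 ≈ 90.91.
Rounding up, n = 91.

91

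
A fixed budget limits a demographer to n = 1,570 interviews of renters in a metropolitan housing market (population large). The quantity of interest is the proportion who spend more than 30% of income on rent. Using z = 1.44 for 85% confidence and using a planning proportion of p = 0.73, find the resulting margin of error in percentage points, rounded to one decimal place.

1.6

SE(p̂) = √[p(1−p)/n] = √[0.1971/1570] = 0.01120.
E = z × SE = 1.44 × 0.01120 = 0.01613, or 1.6 percentage points.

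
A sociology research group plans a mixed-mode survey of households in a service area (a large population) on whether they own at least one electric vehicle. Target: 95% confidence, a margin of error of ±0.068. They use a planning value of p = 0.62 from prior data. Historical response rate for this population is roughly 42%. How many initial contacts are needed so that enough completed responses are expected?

467

For 95% confidence, z = 1.960.
Completed interviews needed: n₀ = 1.960² × 0.2356 / 0.068² ≈ 195.74 → 196.
At a 42% response rate, contacts needed = 196 / 0.42 ≈ 466.67 → 467.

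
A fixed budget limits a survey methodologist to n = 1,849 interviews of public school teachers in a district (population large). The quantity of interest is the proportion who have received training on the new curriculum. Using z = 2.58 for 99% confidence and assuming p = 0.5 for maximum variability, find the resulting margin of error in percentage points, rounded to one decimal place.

SE(p̂) = √[p(1−p)/n] = √[0.2500/1849] = 0.01163.
E = z × SE = 2.58 × 0.01163 = 0.03000, or 3.0 percentage points.

3.0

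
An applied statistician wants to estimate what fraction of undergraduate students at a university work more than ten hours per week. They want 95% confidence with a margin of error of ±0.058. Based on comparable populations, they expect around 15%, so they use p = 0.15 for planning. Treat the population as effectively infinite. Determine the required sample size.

146

For 95% confidence, z = 1.960.
With p = 0.15, p(1−p) = 0.1275.
n = z²·p(1−p)/E² = 1.960² × 0.1275 / 0.058² = 3.8416 × 0.1275 / 0.003364 ≈ 145.60.
Rounding up gives n = 146.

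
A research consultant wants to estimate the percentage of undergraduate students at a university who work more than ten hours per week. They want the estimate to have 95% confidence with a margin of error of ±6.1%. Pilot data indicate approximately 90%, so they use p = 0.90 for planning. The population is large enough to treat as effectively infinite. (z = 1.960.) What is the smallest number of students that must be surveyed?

With p = 0.90, p(1−p) = 0.0900.
n = z²·p(1−p)/E² = 1.960² × 0.0900 / 0.061² = 3.8416 × 0.0900 / 0.003721 ≈ 92.92.
Rounding up gives n = 93.

93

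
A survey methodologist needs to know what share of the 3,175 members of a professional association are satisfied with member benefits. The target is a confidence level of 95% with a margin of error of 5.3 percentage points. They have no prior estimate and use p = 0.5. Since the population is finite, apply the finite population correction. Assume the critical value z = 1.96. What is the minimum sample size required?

309

Unadjusted: n₀ = 1.96² × 0.50 × 0.50 / 0.053² ≈ 341.90, so n₀ = 342.
Finite population correction with N = 3,175: n = n₀ / (1 + (n₀−1)/N) = 342 / (1 + 341/3175) = 342 / 1.1074 ≈ 308.83.
Rounding up, n = 309.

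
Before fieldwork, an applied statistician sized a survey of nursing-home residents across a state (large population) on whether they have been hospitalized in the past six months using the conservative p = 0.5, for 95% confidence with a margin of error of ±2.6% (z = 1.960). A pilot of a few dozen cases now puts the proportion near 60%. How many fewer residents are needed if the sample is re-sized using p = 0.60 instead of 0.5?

57

Conservative (p = 0.5): n = 1.960² × 0.25 / 0.026² ≈ 1420.71 → 1421.
Using p = 0.60: p(1−p) = 0.2400, so n = 1.960² × 0.2400 / 0.026² ≈ 1363.88 → 1364.
Reduction: 1421 − 1364 = 57.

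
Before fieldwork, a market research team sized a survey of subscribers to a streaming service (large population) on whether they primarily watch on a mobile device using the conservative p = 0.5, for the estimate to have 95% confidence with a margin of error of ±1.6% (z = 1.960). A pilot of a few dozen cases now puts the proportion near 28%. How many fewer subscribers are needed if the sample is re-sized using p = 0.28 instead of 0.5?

Conservative (p = 0.5): n = 1.960² × 0.25 / 0.016² ≈ 3751.56 → 3752.
Using p = 0.28: p(1−p) = 0.2016, so n = 1.960² × 0.2016 / 0.016² ≈ 3025.26 → 3026.
Reduction: 3752 − 3026 = 726.

726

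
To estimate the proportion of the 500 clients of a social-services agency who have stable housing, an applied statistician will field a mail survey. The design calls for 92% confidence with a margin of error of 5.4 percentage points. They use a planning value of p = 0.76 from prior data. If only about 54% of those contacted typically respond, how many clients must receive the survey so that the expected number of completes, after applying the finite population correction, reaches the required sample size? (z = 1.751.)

Completed interviews needed (unadjusted): n₀ = 1.751² × 0.1824 / 0.054² ≈ 191.78 → 192.
FPC for N = 500: n = 192 / (1 + 191/500) = 192 / 1.3820 ≈ 138.93 → 139.
At a 54% response rate, contacts needed = 139 / 0.54 ≈ 257.41 → 258.

258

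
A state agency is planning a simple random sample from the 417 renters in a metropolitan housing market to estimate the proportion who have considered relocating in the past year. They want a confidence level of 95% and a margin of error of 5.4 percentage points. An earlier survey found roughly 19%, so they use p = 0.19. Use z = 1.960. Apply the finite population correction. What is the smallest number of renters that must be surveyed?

Unadjusted: n₀ = 1.960² × 0.19 × 0.81 / 0.054² ≈ 202.75, so n₀ = 203.
Finite population correction with N = 417: n = n₀ / (1 + (n₀−1)/N) = 203 / (1 + 202/417) = 203 / 1.4844 ≈ 136.75.
Rounding up, n = 137.

137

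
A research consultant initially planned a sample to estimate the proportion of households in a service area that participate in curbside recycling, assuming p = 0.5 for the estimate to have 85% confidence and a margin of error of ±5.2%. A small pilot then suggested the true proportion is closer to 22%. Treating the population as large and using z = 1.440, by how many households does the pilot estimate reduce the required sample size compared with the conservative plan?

60

Conservative (p = 0.5): n = 1.440² × 0.25 / 0.052² ≈ 191.72 → 192.
Using p = 0.22: p(1−p) = 0.1716, so n = 1.440² × 0.1716 / 0.052² ≈ 131.59 → 132.
Reduction: 192 − 132 = 60.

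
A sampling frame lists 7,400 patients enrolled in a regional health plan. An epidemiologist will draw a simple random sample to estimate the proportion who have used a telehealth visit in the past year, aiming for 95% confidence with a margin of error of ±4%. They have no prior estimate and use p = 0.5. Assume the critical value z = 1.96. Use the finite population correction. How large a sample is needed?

Unadjusted: n₀ = 1.96² × 0.50 × 0.50 / 0.040² ≈ 600.25, so n₀ = 601.
Finite population correction with N = 7,400: n = n₀ / (1 + (n₀−1)/N) = 601 / (1 + 600/7400) = 601 / 1.0811 ≈ 555.92.
Rounding up, n = 556.

556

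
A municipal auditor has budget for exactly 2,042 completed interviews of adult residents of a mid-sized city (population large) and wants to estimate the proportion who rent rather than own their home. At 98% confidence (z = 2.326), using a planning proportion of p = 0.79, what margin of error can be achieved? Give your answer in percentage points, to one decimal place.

SE(p̂) = √[p(1−p)/n] = √[0.1659/2042] = 0.00901.
E = z × SE = 2.326 × 0.00901 = 0.02097, or 2.1 percentage points.

2.1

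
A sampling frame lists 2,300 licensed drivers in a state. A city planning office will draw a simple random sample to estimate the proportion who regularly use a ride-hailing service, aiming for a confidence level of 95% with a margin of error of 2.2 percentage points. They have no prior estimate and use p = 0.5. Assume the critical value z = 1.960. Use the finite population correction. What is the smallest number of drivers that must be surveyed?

1066

Unadjusted: n₀ = 1.960² × 0.50 × 0.50 / 0.022² ≈ 1984.30, so n₀ = 1985.
Finite population correction with N = 2,300: n = n₀ / (1 + (n₀−1)/N) = 1985 / (1 + 1984/2300) = 1985 / 1.8626 ≈ 1065.71.
Rounding up, n = 1066.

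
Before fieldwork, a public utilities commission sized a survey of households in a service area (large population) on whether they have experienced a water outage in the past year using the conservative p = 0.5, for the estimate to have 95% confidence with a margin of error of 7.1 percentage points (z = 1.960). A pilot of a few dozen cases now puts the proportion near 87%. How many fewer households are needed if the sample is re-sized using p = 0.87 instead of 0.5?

104

Conservative (p = 0.5): n = 1.960² × 0.25 / 0.071² ≈ 190.52 → 191.
Using p = 0.87: p(1−p) = 0.1131, so n = 1.960² × 0.1131 / 0.071² ≈ 86.19 → 87.
Reduction: 191 − 87 = 104.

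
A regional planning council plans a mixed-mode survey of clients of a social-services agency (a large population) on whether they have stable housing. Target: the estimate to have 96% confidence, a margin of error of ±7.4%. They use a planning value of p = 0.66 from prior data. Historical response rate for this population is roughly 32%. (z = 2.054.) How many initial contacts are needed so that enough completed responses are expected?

541

Completed interviews needed: n₀ = 2.054² × 0.2244 / 0.074² ≈ 172.89 → 173.
At a 32% response rate, contacts needed = 173 / 0.32 ≈ 540.62 → 541.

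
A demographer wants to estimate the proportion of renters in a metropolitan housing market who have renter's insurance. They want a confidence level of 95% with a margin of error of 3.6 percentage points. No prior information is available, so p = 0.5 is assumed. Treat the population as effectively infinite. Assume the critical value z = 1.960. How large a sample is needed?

742

With p = 0.5, p(1−p) = 0.25.
n = z²·p(1−p)/E² = 1.960² × 0.2500 / 0.036² = 3.8416 × 0.2500 / 0.001296 ≈ 741.05.
Rounding up gives n = 742.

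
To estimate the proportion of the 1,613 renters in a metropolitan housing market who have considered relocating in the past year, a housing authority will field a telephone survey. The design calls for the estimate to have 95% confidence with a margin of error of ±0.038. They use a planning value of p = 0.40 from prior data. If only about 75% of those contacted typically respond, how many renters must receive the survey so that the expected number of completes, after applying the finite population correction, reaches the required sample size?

611

For 95% confidence, z = 1.96.
Completed interviews needed (unadjusted): n₀ = 1.96² × 0.2400 / 0.038² ≈ 638.49 → 639.
FPC for N = 1,613: n = 639 / (1 + 638/1613) = 639 / 1.3955 ≈ 457.89 → 458.
At a 75% response rate, contacts needed = 458 / 0.75 ≈ 610.67 → 611.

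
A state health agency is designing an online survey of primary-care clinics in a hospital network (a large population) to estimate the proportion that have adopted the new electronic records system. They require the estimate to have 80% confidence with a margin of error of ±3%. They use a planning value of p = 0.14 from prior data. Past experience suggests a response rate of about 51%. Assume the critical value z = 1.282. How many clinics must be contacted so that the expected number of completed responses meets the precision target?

Completed interviews needed: n₀ = 1.282² × 0.1204 / 0.030² ≈ 219.87 → 220.
At a 51% response rate, contacts needed = 220 / 0.51 ≈ 431.37 → 432.

432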